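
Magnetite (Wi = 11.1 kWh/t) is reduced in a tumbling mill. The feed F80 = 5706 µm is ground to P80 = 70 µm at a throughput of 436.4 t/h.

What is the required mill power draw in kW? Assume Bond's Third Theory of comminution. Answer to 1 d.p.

P = 5148.5 kW

Bond: W = 10·Wi·(1/√P80 − 1/√F80)
W = 10·11.1·(1/√70 − 1/√5706) = 10·11.1·(0.106285) = 11.7976 kWh/t
P_mill = W·ṁ = 11.7976·436.4 = 5148.5 kW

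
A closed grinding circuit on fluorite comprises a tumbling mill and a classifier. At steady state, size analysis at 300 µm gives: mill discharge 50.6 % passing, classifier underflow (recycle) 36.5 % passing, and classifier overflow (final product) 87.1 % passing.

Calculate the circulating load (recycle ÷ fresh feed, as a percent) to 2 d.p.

Let r = R/F. Size balance at 300 µm:
Fd + Rd = Ru + Fo ⇒ R/F = (o−d)/(d−u)
r = (87.1 − 50.6)/(50.6 − 36.5) = 36.5/14.1 = 2.5887
CL = 100·r = 258.87 %

CL = 258.87 %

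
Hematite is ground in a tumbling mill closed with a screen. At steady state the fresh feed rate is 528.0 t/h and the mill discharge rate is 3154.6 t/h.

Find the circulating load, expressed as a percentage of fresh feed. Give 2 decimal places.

CL = 497.46 %

Mill node: discharge = fresh + recycle.
R = M − F = 3154.6 − 528.0 = 2626.6 t/h
CL = 100·R/F = 100·2626.6/528.0 = 497.46 %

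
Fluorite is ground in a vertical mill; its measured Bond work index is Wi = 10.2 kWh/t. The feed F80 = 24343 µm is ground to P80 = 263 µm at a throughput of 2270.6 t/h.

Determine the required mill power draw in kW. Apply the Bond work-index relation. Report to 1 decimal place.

P = 12796.7 kW

W = 10 Wi (P80^-0.5 − F80^-0.5)
W = 10·10.2·(1/√263 − 1/√24343) = 10·10.2·(0.055253) = 5.6358 kWh/t
Mill draw = 5.6358 × 2270.6 = 12796.7 kW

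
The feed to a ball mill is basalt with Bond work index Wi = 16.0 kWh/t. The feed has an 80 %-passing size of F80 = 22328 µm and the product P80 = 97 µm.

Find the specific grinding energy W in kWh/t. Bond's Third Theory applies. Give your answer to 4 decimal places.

Bond: W = 10·Wi·(1/√P80 − 1/√F80)
1/√97 = 0.101535;  1/√22328 = 0.006692
W = 10·16.0·(0.101535 − 0.006692) = 15.1748 kWh/t

W = 15.1748 kWh/t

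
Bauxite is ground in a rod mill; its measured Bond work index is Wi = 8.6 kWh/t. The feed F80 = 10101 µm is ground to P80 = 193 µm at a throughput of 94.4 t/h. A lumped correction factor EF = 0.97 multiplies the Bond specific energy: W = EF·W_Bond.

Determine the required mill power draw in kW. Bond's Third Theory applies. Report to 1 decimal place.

P = 488.5 kW

W_Bond = 10·Wi·(1/√P₈₀ − 1/√F₈₀)
W = 10·8.6·(1/√193 − 1/√10101) = 10·8.6·(0.062032) = 5.3347 kWh/t
Apply correction: 5.3347 × 0.97 = 5.1747 kWh/t
P = W·T = 5.1747·94.4 = 488.5 kW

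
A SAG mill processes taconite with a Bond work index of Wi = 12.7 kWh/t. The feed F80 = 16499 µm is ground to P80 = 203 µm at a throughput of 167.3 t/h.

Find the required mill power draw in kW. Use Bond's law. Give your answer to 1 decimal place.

W_Bond = 10·Wi·(1/√P₈₀ − 1/√F₈₀)
W = 10·12.7·(1/√203 − 1/√16499) = 10·12.7·(0.062401) = 7.9249 kWh/t
Power = W × throughput = 7.9249 kWh/t × 167.3 t/h = 1325.8 kW

P = 1325.8 kW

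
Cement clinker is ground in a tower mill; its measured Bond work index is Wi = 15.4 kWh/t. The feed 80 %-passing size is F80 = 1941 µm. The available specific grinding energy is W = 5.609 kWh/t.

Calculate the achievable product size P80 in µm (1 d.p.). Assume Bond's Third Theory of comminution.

P80 = 286.1 µm

Bond: W = 10·Wi·(1/√P80 − 1/√F80)
P80^(−½) = W/(10 Wi) + F80^(−½)
  = 5.6090/(10·15.4) + 1/√1941 = 0.036422 + 0.022698 = 0.059120
P80 = (1/0.059120)² = 16.9147² = 286.11 µm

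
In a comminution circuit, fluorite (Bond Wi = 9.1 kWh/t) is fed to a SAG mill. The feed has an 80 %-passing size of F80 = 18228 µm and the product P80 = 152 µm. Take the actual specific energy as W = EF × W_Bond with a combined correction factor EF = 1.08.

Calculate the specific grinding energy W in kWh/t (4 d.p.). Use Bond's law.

W = 10 Wi / √P80 − 10 Wi / √F80
1/√152 = 0.081111;  1/√18228 = 0.007407
W = 10·9.1·(0.081111 − 0.007407) = 6.7071 kWh/t
Apply correction: 6.7071 × 1.08 = 7.2436 kWh/t

W = 7.2436 kWh/t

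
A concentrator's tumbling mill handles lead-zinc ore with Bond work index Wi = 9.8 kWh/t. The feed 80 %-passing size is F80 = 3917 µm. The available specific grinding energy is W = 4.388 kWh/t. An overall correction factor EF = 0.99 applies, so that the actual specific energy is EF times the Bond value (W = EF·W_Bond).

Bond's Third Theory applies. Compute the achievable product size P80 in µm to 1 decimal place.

P80 = 266.9 µm

W_Bond = 10·Wi·(1/√P₈₀ − 1/√F₈₀)
W_Bond = W / EF = 4.388 / 0.99 = 4.4323 kWh/t
⇒ 1/√P80 = W_Bond/(10·Wi) + 1/√F80
  = 4.4323/(10·9.8) + 1/√3917 = 0.045228 + 0.015978 = 0.061206
P80 = (1/0.061206)² = 16.3383² = 266.94 µm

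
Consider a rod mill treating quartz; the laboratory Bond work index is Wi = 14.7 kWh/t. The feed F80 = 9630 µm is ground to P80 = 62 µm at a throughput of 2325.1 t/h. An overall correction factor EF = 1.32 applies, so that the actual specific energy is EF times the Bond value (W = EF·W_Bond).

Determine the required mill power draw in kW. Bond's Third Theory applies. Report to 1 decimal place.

P = 52700.2 kW

W = 10 Wi (P80^-0.5 − F80^-0.5)
W = 10·14.7·(1/√62 − 1/√9630) = 10·14.7·(0.116810) = 17.1710 kWh/t
Corrected W = EF·W_Bond = 1.32·17.1710 = 22.6658 kWh/t
Mill draw = 22.6658 × 2325.1 = 52700.2 kW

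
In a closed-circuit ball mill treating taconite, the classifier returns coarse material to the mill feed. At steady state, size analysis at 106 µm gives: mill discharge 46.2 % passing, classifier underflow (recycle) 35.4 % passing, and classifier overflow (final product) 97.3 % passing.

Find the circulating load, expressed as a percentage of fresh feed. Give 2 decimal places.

Classifier node, passing 106 µm:
d + r·d = r·u + o → r(d−u) = o−d
r = (97.3 − 46.2)/(46.2 − 35.4) = 51.1/10.8 = 4.7315
CL = 100·r = 473.15 %

CL = 473.15 %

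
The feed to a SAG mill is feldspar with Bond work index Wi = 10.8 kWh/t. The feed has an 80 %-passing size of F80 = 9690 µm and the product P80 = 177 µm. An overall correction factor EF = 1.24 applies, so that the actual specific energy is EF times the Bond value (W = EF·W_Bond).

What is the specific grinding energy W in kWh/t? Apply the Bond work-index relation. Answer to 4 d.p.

W_Bond = 10·Wi·(1/√P₈₀ − 1/√F₈₀)
1/√177 = 0.075165;  1/√9690 = 0.010159
W = 10·10.8·(0.075165 − 0.010159) = 7.0206 kWh/t
Apply correction: 7.0206 × 1.24 = 8.7056 kWh/t

W = 8.7056 kWh/t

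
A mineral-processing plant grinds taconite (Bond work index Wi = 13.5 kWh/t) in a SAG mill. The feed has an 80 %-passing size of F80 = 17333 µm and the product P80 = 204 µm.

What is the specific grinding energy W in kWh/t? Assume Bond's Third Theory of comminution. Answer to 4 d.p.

Bond:  W = 10 Wi (1/√P − 1/√F)
1/√204 = 0.070014;  1/√17333 = 0.007596
W = 10·13.5·(0.070014 − 0.007596) = 8.4265 kWh/t

W = 8.4265 kWh/t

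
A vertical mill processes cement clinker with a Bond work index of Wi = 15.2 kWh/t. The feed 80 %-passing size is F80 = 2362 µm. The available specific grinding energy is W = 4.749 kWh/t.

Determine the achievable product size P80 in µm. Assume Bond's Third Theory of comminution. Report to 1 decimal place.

W = 10·Wi·[P80^(−½) − F80^(−½)]
⇒ 1/√P80 = W/(10·Wi) + 1/√F80
  = 4.7490/(10·15.2) + 1/√2362 = 0.031243 + 0.020576 = 0.051819
P80 = (1/0.051819)² = 19.2978² = 372.41 µm

P80 = 372.4 µm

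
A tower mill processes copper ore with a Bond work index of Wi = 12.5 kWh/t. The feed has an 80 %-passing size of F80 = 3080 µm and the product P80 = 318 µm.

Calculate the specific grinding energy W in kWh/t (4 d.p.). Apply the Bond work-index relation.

W = 10·Wi·(P80^(-½) − F80^(-½))
1/√318 = 0.056077;  1/√3080 = 0.018019
W = 10·12.5·(0.056077 − 0.018019) = 4.7573 kWh/t

W = 4.7573 kWh/t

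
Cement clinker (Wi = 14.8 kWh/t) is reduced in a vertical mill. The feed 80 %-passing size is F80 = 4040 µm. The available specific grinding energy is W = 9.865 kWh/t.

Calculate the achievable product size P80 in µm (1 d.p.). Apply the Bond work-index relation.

P80 = 147.3 µm

Bond: W = 10·Wi·(1/√P80 − 1/√F80)
P80^-0.5 = F80^-0.5 + W/(10 Wi)
  = 9.8650/(10·14.8) + 1/√4040 = 0.066655 + 0.015733 = 0.082388
P80 = (1/0.082388)² = 12.1376² = 147.32 µm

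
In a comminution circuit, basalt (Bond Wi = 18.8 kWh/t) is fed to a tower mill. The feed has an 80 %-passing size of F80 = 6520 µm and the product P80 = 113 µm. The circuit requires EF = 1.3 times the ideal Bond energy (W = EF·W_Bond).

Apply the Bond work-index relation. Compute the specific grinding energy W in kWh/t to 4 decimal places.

W_Bond = 10·Wi·(1/√P₈₀ − 1/√F₈₀)
1/√113 = 0.094072;  1/√6520 = 0.012384
W = 10·18.8·(0.094072 − 0.012384) = 15.3573 kWh/t
Apply correction: 15.3573 × 1.3 = 19.9645 kWh/t

W = 19.9645 kWh/t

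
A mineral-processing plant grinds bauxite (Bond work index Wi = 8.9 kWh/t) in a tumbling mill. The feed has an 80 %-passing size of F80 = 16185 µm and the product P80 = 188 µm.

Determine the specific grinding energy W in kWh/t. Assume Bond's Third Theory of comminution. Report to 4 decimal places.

W = 10 Wi (1/√P80 − 1/√F80)  [Bond]
1/√188 = 0.072932;  1/√16185 = 0.007860
W = 10·8.9·(0.072932 − 0.007860) = 5.7914 kWh/t

W = 5.7914 kWh/t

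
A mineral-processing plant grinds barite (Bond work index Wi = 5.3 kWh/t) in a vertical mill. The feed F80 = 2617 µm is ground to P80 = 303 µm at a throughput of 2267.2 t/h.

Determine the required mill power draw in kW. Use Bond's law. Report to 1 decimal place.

W = 10 Wi (P80^-0.5 − F80^-0.5)
W = 10·5.3·(1/√303 − 1/√2617) = 10·5.3·(0.037901) = 2.0087 kWh/t
Mill draw = 2.0087 × 2267.2 = 4554.2 kW

P = 4554.2 kW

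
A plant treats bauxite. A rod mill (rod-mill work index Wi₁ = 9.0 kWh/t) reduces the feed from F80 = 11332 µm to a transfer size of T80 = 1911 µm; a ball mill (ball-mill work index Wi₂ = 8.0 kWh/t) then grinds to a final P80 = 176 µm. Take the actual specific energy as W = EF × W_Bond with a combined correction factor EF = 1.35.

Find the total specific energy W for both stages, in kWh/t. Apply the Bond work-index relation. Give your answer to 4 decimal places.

W = 7.3083 kWh/t

W = 10 Wi / √P80 − 10 Wi / √F80
Stage 1 (11332→1911 µm, Wi₁=9.0): W₁ = 10·9.0·(0.022875 − 0.009394) = 1.2133 kWh/t
Stage 2 (1911→176 µm, Wi₂=8.0): W₂ = 10·8.0·(0.075378 − 0.022875) = 4.2002 kWh/t
W = W₁ + W₂ = 1.2133 + 4.2002 = 5.4135 kWh/t
Apply correction: 5.4135 × 1.35 = 7.3083 kWh/t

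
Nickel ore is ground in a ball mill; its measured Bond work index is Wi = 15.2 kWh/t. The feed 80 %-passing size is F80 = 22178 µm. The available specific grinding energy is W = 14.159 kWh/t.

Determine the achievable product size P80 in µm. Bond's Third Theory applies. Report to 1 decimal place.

P80 = 100.3 µm

Bond: W = 10·Wi·(1/√P80 − 1/√F80)
⇒ 1/√P80 = W/(10·Wi) + 1/√F80
  = 14.1590/(10·15.2) + 1/√22178 = 0.093151 + 0.006715 = 0.099866
P80 = (1/0.099866)² = 10.0134² = 100.27 µm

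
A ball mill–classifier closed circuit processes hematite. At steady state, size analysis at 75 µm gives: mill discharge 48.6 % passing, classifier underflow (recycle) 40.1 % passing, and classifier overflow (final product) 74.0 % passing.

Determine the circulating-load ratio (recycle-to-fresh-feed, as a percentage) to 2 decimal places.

Balance %-passing 75 µm (r = R/F):
r = (o − d)/(d − u)
r = (74.0 − 48.6)/(48.6 − 40.1) = 25.4/8.5 = 2.9882
CL = 100·r = 298.82 %

CL = 298.82 %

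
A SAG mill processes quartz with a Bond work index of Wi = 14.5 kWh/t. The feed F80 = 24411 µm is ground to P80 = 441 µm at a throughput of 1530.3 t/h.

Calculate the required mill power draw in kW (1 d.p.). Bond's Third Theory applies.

W = 10 Wi / √P80 − 10 Wi / √F80
W = 10·14.5·(1/√441 − 1/√24411) = 10·14.5·(0.041219) = 5.9767 kWh/t
P = W·T = 5.9767·1530.3 = 9146.1 kW

P = 9146.1 kW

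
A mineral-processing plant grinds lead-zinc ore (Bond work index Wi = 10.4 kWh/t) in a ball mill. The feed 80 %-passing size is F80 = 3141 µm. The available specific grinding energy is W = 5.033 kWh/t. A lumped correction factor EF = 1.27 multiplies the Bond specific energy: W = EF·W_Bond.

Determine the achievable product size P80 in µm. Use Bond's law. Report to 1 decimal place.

P80 = 319.5 µm

W = 10·Wi·[P80^(−½) − F80^(−½)]
W_Bond = W / EF = 5.033 / 1.27 = 3.9630 kWh/t
P80^-0.5 = F80^-0.5 + W_Bond/(10 Wi)
  = 3.9630/(10·10.4) + 1/√3141 = 0.038106 + 0.017843 = 0.055949
P80 = (1/0.055949)² = 17.8735² = 319.46 µm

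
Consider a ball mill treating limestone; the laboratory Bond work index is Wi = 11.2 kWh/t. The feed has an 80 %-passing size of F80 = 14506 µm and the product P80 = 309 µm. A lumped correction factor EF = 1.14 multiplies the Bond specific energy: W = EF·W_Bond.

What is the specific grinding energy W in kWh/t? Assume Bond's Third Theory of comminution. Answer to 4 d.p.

W = 6.2034 kWh/t

W = 10 Wi (P80^-0.5 − F80^-0.5)
1/√309 = 0.056888;  1/√14506 = 0.008303
W = 10·11.2·(0.056888 − 0.008303) = 5.4415 kWh/t
Corrected W = EF·W_Bond = 1.14·5.4415 = 6.2034 kWh/t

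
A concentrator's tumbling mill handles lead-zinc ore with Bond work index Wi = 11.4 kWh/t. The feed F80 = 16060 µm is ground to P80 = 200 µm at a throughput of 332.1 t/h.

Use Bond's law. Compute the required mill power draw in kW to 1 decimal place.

Bond:  W = 10 Wi (1/√P − 1/√F)
W = 10·11.4·(1/√200 − 1/√16060) = 10·11.4·(0.062820) = 7.1615 kWh/t
Power = W × throughput = 7.1615 kWh/t × 332.1 t/h = 2378.3 kW

P = 2378.3 kW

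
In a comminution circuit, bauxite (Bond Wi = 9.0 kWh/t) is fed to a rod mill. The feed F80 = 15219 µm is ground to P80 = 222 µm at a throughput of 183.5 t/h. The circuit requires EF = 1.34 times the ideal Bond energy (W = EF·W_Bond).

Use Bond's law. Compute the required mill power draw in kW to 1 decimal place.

P = 1305.9 kW

Bond: W = 10·Wi·(1/√P80 − 1/√F80)
W = 10·9.0·(1/√222 − 1/√15219) = 10·9.0·(0.059010) = 5.3109 kWh/t
Apply correction: 5.3109 × 1.34 = 7.1166 kWh/t
P = W·T = 7.1166·183.5 = 1305.9 kW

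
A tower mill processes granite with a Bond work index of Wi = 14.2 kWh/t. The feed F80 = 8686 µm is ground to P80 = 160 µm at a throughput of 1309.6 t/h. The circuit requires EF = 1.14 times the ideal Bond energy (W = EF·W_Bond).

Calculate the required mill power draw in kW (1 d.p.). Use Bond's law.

P = 14485.2 kW

W_Bond = 10·Wi·(1/√P₈₀ − 1/√F₈₀)
W = 10·14.2·(1/√160 − 1/√8686) = 10·14.2·(0.068327) = 9.7025 kWh/t
Corrected W = EF·W_Bond = 1.14·9.7025 = 11.0608 kWh/t
Mill draw = 11.0608 × 1309.6 = 14485.2 kW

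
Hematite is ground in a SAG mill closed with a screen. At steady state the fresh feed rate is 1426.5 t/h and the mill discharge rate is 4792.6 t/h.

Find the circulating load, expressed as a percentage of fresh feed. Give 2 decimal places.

CL = 235.97 %

Mill node: discharge = fresh + recycle.
R = M − F = 4792.6 − 1426.5 = 3366.1 t/h
CL = 100·R/F = 100·3366.1/1426.5 = 235.97 %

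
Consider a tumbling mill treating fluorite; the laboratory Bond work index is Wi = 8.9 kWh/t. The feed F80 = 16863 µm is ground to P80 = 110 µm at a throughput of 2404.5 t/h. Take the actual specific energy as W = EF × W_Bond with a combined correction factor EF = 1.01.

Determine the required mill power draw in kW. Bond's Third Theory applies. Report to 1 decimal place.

P = 18943.7 kW

W = 10 Wi (P80^-0.5 − F80^-0.5)
W = 10·8.9·(1/√110 − 1/√16863) = 10·8.9·(0.087646) = 7.8005 kWh/t
Corrected W = EF·W_Bond = 1.01·7.8005 = 7.8785 kWh/t
P = W·T = 7.8785·2404.5 = 18943.7 kW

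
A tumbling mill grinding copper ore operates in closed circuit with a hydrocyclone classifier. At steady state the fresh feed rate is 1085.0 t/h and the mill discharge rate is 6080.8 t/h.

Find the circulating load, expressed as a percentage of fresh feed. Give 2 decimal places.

CL = 460.44 %

M = F + R at steady state, so:
R = M − F = 6080.8 − 1085.0 = 4995.8 t/h
CL = 100·R/F = 100·4995.8/1085.0 = 460.44 %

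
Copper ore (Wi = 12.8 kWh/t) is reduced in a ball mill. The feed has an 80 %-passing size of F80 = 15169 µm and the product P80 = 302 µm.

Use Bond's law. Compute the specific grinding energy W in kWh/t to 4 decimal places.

W = 6.3263 kWh/t

W = 10·Wi·[P80^(−½) − F80^(−½)]
1/√302 = 0.057544;  1/√15169 = 0.008119
W = 10·12.8·(0.057544 − 0.008119) = 6.3263 kWh/t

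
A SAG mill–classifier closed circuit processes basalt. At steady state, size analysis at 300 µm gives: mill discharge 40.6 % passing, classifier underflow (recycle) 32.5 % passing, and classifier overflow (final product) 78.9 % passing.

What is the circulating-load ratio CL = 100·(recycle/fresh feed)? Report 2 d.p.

Let r = R/F. Size balance at 300 µm:
r = (o − d)/(d − u)
r = (78.9 − 40.6)/(40.6 − 32.5) = 38.3/8.1 = 4.7284
CL = 100·r = 472.84 %

CL = 472.84 %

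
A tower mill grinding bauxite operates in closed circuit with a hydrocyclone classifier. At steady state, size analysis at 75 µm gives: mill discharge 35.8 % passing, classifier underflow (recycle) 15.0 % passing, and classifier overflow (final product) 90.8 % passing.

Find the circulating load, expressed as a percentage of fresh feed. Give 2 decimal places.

Mass balance on the −75 µm fraction:
r = (o − d)/(d − u)
r = (90.8 − 35.8)/(35.8 − 15.0) = 55.0/20.8 = 2.6442
CL = 100·r = 264.42 %

CL = 264.42 %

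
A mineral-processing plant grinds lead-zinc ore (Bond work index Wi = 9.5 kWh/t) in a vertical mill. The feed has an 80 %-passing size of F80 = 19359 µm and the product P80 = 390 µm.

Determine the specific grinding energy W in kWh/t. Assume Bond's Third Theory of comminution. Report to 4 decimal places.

W = 4.1277 kWh/t

W = 10 Wi / √P80 − 10 Wi / √F80
1/√390 = 0.050637;  1/√19359 = 0.007187
W = 10·9.5·(0.050637 − 0.007187) = 4.1277 kWh/t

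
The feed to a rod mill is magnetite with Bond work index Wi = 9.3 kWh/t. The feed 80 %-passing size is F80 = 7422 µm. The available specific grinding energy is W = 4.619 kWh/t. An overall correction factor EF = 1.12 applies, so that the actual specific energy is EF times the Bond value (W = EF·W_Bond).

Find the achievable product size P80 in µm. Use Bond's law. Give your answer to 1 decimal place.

W = 10 Wi / √P80 − 10 Wi / √F80
W_Bond = W / EF = 4.619 / 1.12 = 4.1241 kWh/t
⇒ 1/√P80 = W_Bond/(10·Wi) + 1/√F80
  = 4.1241/(10·9.3) + 1/√7422 = 0.044345 + 0.011608 = 0.055953
P80 = (1/0.055953)² = 17.8722² = 319.42 µm

P80 = 319.4 µm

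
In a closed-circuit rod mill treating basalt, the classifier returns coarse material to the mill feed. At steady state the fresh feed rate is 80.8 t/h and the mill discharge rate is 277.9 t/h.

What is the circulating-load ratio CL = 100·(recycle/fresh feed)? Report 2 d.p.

M = F + R at steady state, so:
R = M − F = 277.9 − 80.8 = 197.1 t/h
CL = 100·R/F = 100·197.1/80.8 = 243.94 %

CL = 243.94 %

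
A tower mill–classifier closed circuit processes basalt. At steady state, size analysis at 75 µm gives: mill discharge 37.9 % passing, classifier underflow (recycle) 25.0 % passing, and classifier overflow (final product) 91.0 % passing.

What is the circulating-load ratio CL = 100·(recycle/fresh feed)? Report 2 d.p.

CL = 411.63 %

Balance %-passing 75 µm (r = R/F):
d + r·d = r·u + o → r(d−u) = o−d
r = (91.0 − 37.9)/(37.9 − 25.0) = 53.1/12.9 = 4.1163
CL = 100·r = 411.63 %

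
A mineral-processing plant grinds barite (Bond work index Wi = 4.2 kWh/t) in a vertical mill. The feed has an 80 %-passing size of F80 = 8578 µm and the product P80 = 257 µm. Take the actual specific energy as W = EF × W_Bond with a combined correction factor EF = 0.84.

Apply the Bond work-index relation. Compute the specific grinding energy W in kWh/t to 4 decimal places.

W = 1.8198 kWh/t

W = 10·Wi·(P80^(-½) − F80^(-½))
1/√257 = 0.062378;  1/√8578 = 0.010797
W = 10·4.2·(0.062378 − 0.010797) = 2.1664 kWh/t
With EF = 0.84: W = 2.1664·0.84 = 1.8198 kWh/t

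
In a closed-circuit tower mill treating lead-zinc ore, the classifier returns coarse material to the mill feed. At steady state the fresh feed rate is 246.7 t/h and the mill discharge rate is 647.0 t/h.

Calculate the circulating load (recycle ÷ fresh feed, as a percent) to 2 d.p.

Steady state: M = F + R.
R = M − F = 647.0 − 246.7 = 400.3 t/h
CL = 100·R/F = 100·400.3/246.7 = 162.26 %

CL = 162.26 %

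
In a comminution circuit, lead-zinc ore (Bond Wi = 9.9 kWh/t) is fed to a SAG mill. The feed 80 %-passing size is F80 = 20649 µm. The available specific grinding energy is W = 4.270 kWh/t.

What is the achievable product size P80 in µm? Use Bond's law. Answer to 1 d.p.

P80 = 398.6 µm

Bond:  W = 10 Wi (1/√P − 1/√F)
1/√P80 = 1/√F80 + W/(10·Wi)
  = 4.2700/(10·9.9) + 1/√20649 = 0.043131 + 0.006959 = 0.050090
P80 = (1/0.050090)² = 19.9639² = 398.56 µm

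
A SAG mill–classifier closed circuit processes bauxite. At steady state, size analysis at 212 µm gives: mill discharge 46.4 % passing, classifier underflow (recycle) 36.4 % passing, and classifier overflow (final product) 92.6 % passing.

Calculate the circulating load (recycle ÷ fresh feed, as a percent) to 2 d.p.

Mass balance on the −212 µm fraction:
Fd + Rd = Ru + Fo ⇒ R/F = (o−d)/(d−u)
r = (92.6 − 46.4)/(46.4 − 36.4) = 46.2/10.0 = 4.6200
CL = 100·r = 462.00 %

CL = 462.00 %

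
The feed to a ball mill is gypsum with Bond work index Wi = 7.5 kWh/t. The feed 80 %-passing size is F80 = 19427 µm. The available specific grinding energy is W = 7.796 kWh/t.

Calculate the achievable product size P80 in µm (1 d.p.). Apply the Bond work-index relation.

W = 10 Wi (P80^-0.5 − F80^-0.5)
⇒ 1/√P80 = W/(10·Wi) + 1/√F80
  = 7.7960/(10·7.5) + 1/√19427 = 0.103947 + 0.007175 = 0.111121
P80 = (1/0.111121)² = 8.9992² = 80.99 µm

P80 = 81.0 µm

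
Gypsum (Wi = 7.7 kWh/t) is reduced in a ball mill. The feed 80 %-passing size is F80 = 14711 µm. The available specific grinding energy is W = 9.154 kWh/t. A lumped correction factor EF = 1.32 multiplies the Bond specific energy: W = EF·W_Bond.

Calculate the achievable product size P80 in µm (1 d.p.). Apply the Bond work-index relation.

P80 = 103.5 µm

W = 10·Wi·(P80^(-½) − F80^(-½))
W_Bond = W / EF = 9.154 / 1.32 = 6.9348 kWh/t
P80^-0.5 = F80^-0.5 + W_Bond/(10 Wi)
  = 6.9348/(10·7.7) + 1/√14711 = 0.090063 + 0.008245 = 0.098308
P80 = (1/0.098308)² = 10.1721² = 103.47 µm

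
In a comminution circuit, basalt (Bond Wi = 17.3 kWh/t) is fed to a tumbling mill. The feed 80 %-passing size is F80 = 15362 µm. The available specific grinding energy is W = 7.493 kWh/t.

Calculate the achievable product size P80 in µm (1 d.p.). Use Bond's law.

P80 = 378.8 µm

Bond: W = 10·Wi·(1/√P80 − 1/√F80)
⇒ 1/√P80 = W/(10 Wi) + 1/√F80
  = 7.4930/(10·17.3) + 1/√15362 = 0.043312 + 0.008068 = 0.051380
P80 = (1/0.051380)² = 19.4627² = 378.80 µm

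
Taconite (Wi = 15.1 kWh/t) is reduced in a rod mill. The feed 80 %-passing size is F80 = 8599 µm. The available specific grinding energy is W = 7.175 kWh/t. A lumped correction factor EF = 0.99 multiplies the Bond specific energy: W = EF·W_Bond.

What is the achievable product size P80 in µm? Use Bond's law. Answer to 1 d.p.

Bond:  W = 10 Wi (1/√P − 1/√F)
W_Bond = W / EF = 7.175 / 0.99 = 7.2475 kWh/t
⇒ 1/√P80 = W_Bond/(10·Wi) + 1/√F80
  = 7.2475/(10·15.1) + 1/√8599 = 0.047997 + 0.010784 = 0.058780
P80 = (1/0.058780)² = 17.0125² = 289.42 µm

P80 = 289.4 µm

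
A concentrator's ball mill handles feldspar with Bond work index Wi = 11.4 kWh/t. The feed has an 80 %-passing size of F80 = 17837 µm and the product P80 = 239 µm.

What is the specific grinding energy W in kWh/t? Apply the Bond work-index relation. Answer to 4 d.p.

W = 6.5205 kWh/t

W_Bond = 10·Wi·(1/√P₈₀ − 1/√F₈₀)
1/√239 = 0.064685;  1/√17837 = 0.007488
W = 10·11.4·(0.064685 − 0.007488) = 6.5205 kWh/t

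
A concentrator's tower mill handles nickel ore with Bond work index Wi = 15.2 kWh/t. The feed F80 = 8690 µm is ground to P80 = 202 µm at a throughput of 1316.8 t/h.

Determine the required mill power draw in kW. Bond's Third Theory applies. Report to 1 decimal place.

P = 11935.7 kW

Bond: W = 10·Wi·(1/√P80 − 1/√F80)
W = 10·15.2·(1/√202 − 1/√8690) = 10·15.2·(0.059632) = 9.0641 kWh/t
Mill draw = 9.0641 × 1316.8 = 11935.7 kW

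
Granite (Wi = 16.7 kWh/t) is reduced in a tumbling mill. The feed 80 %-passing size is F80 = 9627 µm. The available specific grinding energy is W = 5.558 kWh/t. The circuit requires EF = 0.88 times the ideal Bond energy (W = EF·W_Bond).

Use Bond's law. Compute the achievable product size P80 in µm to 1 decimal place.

Bond:  W = 10 Wi (1/√P − 1/√F)
W_Bond = W / EF = 5.558 / 0.88 = 6.3159 kWh/t
P80^(−½) = W_Bond/(10 Wi) + F80^(−½)
  = 6.3159/(10·16.7) + 1/√9627 = 0.037820 + 0.010192 = 0.048012
P80 = (1/0.048012)² = 20.8283² = 433.82 µm

P80 = 433.8 µm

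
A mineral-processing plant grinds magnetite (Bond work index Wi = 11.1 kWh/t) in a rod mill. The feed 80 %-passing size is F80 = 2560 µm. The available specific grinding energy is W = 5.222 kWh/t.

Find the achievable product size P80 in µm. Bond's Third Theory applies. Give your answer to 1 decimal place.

W = 10 Wi / √P80 − 10 Wi / √F80
⇒ 1/√P80 = W/(10 Wi) + 1/√F80
  = 5.2220/(10·11.1) + 1/√2560 = 0.047045 + 0.019764 = 0.066809
P80 = (1/0.066809)² = 14.9680² = 224.04 µm

P80 = 224.0 µm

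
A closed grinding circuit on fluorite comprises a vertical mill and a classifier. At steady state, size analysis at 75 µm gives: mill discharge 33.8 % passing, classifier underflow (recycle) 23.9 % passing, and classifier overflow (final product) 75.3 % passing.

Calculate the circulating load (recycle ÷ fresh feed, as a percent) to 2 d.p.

CL = 419.19 %

Balance %-passing 75 µm (r = R/F):
d + r·d = r·u + o → r(d−u) = o−d
r = (75.3 − 33.8)/(33.8 − 23.9) = 41.5/9.9 = 4.1919
CL = 100·r = 419.19 %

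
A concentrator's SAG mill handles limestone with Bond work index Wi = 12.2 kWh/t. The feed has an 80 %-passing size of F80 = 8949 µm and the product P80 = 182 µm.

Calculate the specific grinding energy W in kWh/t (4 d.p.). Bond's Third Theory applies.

W = 7.7536 kWh/t

W = 10 Wi (P80^-0.5 − F80^-0.5)
1/√182 = 0.074125;  1/√8949 = 0.010571
W = 10·12.2·(0.074125 − 0.010571) = 7.7536 kWh/t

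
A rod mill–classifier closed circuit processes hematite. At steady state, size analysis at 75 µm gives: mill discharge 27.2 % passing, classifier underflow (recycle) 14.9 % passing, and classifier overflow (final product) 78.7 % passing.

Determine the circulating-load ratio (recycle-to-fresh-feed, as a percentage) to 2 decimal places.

Mass balance on the −75 µm fraction:
(1+r)·d = r·u + o ⇒ r = (o−d)/(d−u)
r = (78.7 − 27.2)/(27.2 − 14.9) = 51.5/12.3 = 4.1870
CL = 100·r = 418.70 %

CL = 418.70 %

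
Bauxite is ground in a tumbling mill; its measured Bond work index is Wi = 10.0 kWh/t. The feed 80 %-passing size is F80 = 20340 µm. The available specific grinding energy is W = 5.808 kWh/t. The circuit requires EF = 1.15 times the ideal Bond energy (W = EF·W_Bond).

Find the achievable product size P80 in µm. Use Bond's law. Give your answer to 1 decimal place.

P80 = 302.3 µm

W = 10 Wi (1/√P80 − 1/√F80)  [Bond]
W_Bond = W / EF = 5.808 / 1.15 = 5.0504 kWh/t
⇒ 1/√P80 = W_Bond/(10·Wi) + 1/√F80
  = 5.0504/(10·10.0) + 1/√20340 = 0.050504 + 0.007012 = 0.057516
P80 = (1/0.057516)² = 17.3864² = 302.29 µm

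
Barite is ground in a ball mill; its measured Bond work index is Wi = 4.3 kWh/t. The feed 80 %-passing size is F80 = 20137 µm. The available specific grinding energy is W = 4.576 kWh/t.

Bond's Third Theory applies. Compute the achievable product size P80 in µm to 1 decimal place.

P80 = 77.7 µm

W_Bond = 10·Wi·(1/√P₈₀ − 1/√F₈₀)
⇒ 1/√P80 = W/(10 Wi) + 1/√F80
  = 4.5760/(10·4.3) + 1/√20137 = 0.106419 + 0.007047 = 0.113466
P80 = (1/0.113466)² = 8.8132² = 77.67 µm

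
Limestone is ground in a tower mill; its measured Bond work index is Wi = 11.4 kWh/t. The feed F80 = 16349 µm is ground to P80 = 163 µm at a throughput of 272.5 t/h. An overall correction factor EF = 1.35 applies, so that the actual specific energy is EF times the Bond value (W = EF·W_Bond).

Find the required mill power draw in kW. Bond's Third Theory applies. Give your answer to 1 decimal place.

W = 10 Wi (P80^-0.5 − F80^-0.5)
W = 10·11.4·(1/√163 − 1/√16349) = 10·11.4·(0.070505) = 8.0376 kWh/t
Apply correction: 8.0376 × 1.35 = 10.8507 kWh/t
Power = W × throughput = 10.8507 kWh/t × 272.5 t/h = 2956.8 kW

P = 2956.8 kW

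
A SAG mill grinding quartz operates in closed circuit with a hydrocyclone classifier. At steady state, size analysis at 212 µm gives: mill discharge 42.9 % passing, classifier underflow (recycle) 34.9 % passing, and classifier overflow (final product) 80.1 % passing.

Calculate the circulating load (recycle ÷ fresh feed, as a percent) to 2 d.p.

Let r = R/F. Size balance at 212 µm:
d + r·d = r·u + o → r(d−u) = o−d
r = (80.1 − 42.9)/(42.9 − 34.9) = 37.2/8.0 = 4.6500
CL = 100·r = 465.00 %

CL = 465.00 %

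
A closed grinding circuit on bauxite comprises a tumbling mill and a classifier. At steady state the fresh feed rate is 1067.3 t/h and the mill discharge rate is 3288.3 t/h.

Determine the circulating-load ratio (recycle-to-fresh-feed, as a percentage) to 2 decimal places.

M = F + R at steady state, so:
R = M − F = 3288.3 − 1067.3 = 2221.0 t/h
CL = 100·R/F = 100·2221.0/1067.3 = 208.10 %

CL = 208.10 %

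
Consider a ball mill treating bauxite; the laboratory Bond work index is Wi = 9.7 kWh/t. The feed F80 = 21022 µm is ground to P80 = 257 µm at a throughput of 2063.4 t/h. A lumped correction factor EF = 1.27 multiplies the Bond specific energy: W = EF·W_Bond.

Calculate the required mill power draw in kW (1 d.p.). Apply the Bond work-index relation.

P = 14102.8 kW

W = 10 Wi / √P80 − 10 Wi / √F80
W = 10·9.7·(1/√257 − 1/√21022) = 10·9.7·(0.055481) = 5.3817 kWh/t
With EF = 1.27: W = 5.3817·1.27 = 6.8347 kWh/t
Mill draw = 6.8347 × 2063.4 = 14102.8 kW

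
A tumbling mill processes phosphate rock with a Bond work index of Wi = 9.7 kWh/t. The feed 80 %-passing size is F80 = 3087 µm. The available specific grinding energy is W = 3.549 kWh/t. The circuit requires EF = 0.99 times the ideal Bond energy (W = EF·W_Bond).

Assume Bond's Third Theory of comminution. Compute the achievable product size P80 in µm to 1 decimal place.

W = 10·Wi·(P80^(-½) − F80^(-½))
W_Bond = W / EF = 3.549 / 0.99 = 3.5848 kWh/t
⇒ 1/√P80 = W_Bond/(10 Wi) + 1/√F80
  = 3.5848/(10·9.7) + 1/√3087 = 0.036957 + 0.017998 = 0.054956
P80 = (1/0.054956)² = 18.1965² = 331.11 µm

P80 = 331.1 µm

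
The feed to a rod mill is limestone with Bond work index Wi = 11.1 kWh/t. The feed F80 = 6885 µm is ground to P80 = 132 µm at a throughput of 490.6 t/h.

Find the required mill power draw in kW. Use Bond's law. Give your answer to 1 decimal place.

W = 10 Wi (P80^-0.5 − F80^-0.5)
W = 10·11.1·(1/√132 − 1/√6885) = 10·11.1·(0.074987) = 8.3236 kWh/t
Power = W × throughput = 8.3236 kWh/t × 490.6 t/h = 4083.5 kW

P = 4083.5 kW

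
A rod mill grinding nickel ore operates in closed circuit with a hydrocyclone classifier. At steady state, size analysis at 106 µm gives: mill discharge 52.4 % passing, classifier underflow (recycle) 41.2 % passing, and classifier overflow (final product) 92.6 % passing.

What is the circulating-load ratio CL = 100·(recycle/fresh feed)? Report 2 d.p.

Classifier node, passing 106 µm:
Fd + Rd = Ru + Fo ⇒ R/F = (o−d)/(d−u)
r = (92.6 − 52.4)/(52.4 − 41.2) = 40.2/11.2 = 3.5893
CL = 100·r = 358.93 %

CL = 358.93 %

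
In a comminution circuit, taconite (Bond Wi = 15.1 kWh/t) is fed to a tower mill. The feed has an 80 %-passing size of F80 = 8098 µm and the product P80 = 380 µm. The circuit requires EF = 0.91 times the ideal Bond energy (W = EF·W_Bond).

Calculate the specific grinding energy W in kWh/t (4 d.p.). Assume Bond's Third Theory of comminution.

W = 5.5220 kWh/t

W = 10 Wi / √P80 − 10 Wi / √F80
1/√380 = 0.051299;  1/√8098 = 0.011112
W = 10·15.1·(0.051299 − 0.011112) = 6.0682 kWh/t
With EF = 0.91: W = 6.0682·0.91 = 5.5220 kWh/t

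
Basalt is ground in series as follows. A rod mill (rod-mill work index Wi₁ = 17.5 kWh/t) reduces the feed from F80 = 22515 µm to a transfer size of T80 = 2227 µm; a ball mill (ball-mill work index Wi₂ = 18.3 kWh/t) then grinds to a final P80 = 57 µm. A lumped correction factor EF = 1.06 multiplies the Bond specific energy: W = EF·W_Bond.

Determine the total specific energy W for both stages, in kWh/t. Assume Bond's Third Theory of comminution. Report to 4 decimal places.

Bond: W = 10·Wi·(1/√P80 − 1/√F80)
Stage 1 (22515→2227 µm, Wi₁=17.5): W₁ = 10·17.5·(0.021190 − 0.006664) = 2.5420 kWh/t
Stage 2 (2227→57 µm, Wi₂=18.3): W₂ = 10·18.3·(0.132453 − 0.021190) = 20.3611 kWh/t
W = W₁ + W₂ = 2.5420 + 20.3611 = 22.9031 kWh/t
With EF = 1.06: W = 22.9031·1.06 = 24.2773 kWh/t

W = 24.2773 kWh/t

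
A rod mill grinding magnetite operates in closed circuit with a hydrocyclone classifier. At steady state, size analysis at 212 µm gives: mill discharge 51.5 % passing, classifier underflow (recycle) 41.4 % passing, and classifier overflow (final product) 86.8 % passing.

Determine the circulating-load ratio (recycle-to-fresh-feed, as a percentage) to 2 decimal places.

Mass balance on the −212 µm fraction:
r = (o − d)/(d − u)
r = (86.8 − 51.5)/(51.5 − 41.4) = 35.3/10.1 = 3.4950
CL = 100·r = 349.50 %

CL = 349.50 %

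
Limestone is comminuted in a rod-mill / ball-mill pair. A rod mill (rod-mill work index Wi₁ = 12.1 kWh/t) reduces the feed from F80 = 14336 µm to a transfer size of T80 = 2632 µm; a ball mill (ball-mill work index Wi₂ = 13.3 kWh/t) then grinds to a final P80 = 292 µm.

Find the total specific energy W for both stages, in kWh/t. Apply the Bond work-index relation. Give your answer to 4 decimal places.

W = 10 Wi / √P80 − 10 Wi / √F80
Stage 1 (14336→2632 µm, Wi₁=12.1): W₁ = 10·12.1·(0.019492 − 0.008352) = 1.3480 kWh/t
Stage 2 (2632→292 µm, Wi₂=13.3): W₂ = 10·13.3·(0.058521 − 0.019492) = 5.1908 kWh/t
W = W₁ + W₂ = 1.3480 + 5.1908 = 6.5388 kWh/t

W = 6.5388 kWh/t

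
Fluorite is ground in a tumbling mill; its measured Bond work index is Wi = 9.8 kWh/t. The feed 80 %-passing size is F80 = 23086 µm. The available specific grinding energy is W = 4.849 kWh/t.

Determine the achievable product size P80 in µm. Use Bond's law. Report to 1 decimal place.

W = 10 Wi / √P80 − 10 Wi / √F80
⇒ 1/√P80 = W/(10·Wi) + 1/√F80
  = 4.8490/(10·9.8) + 1/√23086 = 0.049480 + 0.006582 = 0.056061
P80 = (1/0.056061)² = 17.8377² = 318.18 µm

P80 = 318.2 µm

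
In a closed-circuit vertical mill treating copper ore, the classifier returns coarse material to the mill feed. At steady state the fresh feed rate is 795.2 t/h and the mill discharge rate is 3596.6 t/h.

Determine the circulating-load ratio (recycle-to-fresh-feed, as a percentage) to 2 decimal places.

CL = 352.29 %

M = F + R at steady state, so:
R = M − F = 3596.6 − 795.2 = 2801.4 t/h
CL = 100·R/F = 100·2801.4/795.2 = 352.29 %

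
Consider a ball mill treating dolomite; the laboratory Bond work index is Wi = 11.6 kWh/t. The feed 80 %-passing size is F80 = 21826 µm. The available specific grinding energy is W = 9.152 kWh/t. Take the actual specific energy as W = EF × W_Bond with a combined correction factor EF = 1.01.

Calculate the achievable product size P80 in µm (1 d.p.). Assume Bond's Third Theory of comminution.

P80 = 138.8 µm

W = 10·Wi·(P80^(-½) − F80^(-½))
W_Bond = W / EF = 9.152 / 1.01 = 9.0614 kWh/t
⇒ 1/√P80 = W_Bond/(10·Wi) + 1/√F80
  = 9.0614/(10·11.6) + 1/√21826 = 0.078115 + 0.006769 = 0.084884
P80 = (1/0.084884)² = 11.7808² = 138.79 µm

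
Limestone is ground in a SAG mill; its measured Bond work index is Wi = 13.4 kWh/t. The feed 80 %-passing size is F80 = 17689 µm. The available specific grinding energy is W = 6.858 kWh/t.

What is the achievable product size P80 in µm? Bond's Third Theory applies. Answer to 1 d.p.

P80 = 290.2 µm

W = 10 Wi / √P80 − 10 Wi / √F80
P80^(−½) = W/(10 Wi) + F80^(−½)
  = 6.8580/(10·13.4) + 1/√17689 = 0.051179 + 0.007519 = 0.058698
P80 = (1/0.058698)² = 17.0364² = 290.24 µm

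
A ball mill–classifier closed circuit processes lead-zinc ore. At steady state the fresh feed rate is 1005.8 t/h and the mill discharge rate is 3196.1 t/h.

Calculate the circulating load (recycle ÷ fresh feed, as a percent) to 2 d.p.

M = F + R at steady state, so:
R = M − F = 3196.1 − 1005.8 = 2190.3 t/h
CL = 100·R/F = 100·2190.3/1005.8 = 217.77 %

CL = 217.77 %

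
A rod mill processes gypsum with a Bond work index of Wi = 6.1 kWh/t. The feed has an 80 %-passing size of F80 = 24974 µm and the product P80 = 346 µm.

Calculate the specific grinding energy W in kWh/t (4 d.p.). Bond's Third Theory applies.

W = 2.8934 kWh/t

Bond:  W = 10 Wi (1/√P − 1/√F)
1/√346 = 0.053760;  1/√24974 = 0.006328
W = 10·6.1·(0.053760 − 0.006328) = 2.8934 kWh/t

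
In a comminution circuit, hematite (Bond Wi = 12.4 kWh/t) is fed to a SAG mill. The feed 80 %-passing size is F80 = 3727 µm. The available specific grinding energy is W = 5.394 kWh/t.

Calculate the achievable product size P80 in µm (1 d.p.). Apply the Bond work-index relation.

W_Bond = 10·Wi·(1/√P₈₀ − 1/√F₈₀)
P80^-0.5 = F80^-0.5 + W/(10 Wi)
  = 5.3940/(10·12.4) + 1/√3727 = 0.043500 + 0.016380 = 0.059880
P80 = (1/0.059880)² = 16.7000² = 278.89 µm

P80 = 278.9 µm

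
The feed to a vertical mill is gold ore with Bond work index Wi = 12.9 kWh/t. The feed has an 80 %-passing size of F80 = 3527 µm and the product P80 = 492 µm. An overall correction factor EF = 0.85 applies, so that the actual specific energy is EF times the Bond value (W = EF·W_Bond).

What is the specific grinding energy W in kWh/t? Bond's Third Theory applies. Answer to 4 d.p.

W = 3.0971 kWh/t

Bond:  W = 10 Wi (1/√P − 1/√F)
1/√492 = 0.045083;  1/√3527 = 0.016838
W = 10·12.9·(0.045083 − 0.016838) = 3.6436 kWh/t
Corrected W = EF·W_Bond = 0.85·3.6436 = 3.0971 kWh/t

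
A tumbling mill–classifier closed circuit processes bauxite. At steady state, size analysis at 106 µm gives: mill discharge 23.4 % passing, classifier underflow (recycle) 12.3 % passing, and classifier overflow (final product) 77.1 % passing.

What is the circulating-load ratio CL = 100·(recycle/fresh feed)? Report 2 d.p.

Classifier node, passing 106 µm:
(1+r)d = ru + o → r = (o−d)/(d−u)
r = (77.1 − 23.4)/(23.4 − 12.3) = 53.7/11.1 = 4.8378
CL = 100·r = 483.78 %

CL = 483.78 %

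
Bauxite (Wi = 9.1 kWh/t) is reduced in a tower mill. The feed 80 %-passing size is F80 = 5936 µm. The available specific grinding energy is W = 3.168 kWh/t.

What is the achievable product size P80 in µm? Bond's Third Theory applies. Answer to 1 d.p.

P80 = 437.8 µm

Bond:  W = 10 Wi (1/√P − 1/√F)
1/√P80 = 1/√F80 + W/(10·Wi)
  = 3.1680/(10·9.1) + 1/√5936 = 0.034813 + 0.012979 = 0.047793
P80 = (1/0.047793)² = 20.9238² = 437.80 µm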